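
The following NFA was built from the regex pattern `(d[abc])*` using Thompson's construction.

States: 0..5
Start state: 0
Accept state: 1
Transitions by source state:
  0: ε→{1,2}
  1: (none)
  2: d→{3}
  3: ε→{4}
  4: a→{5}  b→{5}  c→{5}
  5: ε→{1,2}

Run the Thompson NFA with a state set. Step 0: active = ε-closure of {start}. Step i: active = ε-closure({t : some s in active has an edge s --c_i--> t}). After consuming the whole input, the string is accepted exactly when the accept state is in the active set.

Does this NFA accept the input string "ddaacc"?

initial (ε-close {0}): {0,1,2}
'd' @ 1: {3,4}
'd' @ 2: {}  — state set empty
rest 'aacc' ignored (set empty)
final: {}; accept 1 not in set

Answer: REJECT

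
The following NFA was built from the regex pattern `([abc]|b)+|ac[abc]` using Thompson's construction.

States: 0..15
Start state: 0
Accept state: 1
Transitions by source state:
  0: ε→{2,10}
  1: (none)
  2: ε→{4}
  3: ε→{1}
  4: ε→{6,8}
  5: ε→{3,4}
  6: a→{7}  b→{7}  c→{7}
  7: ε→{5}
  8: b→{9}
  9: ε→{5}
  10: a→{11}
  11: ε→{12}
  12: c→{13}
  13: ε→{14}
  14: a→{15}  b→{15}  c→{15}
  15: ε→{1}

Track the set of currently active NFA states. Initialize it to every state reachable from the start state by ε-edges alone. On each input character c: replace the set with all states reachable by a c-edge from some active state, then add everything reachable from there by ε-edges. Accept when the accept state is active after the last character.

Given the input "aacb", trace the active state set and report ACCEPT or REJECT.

Answer: ACCEPT

Trace:
start: ε-closure({0}) = {0,2,4,6,8,10}
'a' @ 1: {1,3,4,5,6,7,8,11,12}  ✓accept
'a' @ 2: {1,3,4,5,6,7,8}  ✓accept
'c' @ 3: {1,3,4,5,6,7,8}  ✓accept
'b' @ 4: {1,3,4,5,6,7,8,9}  ✓accept
end set {1,3,4,5,6,7,8,9} — state 1 in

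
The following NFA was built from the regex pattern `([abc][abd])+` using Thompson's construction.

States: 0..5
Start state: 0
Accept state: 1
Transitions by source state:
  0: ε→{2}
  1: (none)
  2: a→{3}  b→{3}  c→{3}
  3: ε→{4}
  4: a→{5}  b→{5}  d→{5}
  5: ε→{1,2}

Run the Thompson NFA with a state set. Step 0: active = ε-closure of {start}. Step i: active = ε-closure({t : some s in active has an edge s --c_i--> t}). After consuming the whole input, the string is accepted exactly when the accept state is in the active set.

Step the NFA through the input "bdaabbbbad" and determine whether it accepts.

S₀ = ε-closure({0}) = {0,2}
'b' @ 1: {3,4}
'd' @ 2: {1,2,5}  ✓accept
'a' @ 3: {3,4}
'a' @ 4: {1,2,5}  ✓accept
'b' @ 5: {3,4}
'b' @ 6: {1,2,5}  ✓accept
'b' @ 7: {3,4}
'b' @ 8: {1,2,5}  ✓accept
'a' @ 9: {3,4}
'd' @ 10: {1,2,5}  ✓accept
final: {1,2,5}; accept 1 in set

Answer: ACCEPT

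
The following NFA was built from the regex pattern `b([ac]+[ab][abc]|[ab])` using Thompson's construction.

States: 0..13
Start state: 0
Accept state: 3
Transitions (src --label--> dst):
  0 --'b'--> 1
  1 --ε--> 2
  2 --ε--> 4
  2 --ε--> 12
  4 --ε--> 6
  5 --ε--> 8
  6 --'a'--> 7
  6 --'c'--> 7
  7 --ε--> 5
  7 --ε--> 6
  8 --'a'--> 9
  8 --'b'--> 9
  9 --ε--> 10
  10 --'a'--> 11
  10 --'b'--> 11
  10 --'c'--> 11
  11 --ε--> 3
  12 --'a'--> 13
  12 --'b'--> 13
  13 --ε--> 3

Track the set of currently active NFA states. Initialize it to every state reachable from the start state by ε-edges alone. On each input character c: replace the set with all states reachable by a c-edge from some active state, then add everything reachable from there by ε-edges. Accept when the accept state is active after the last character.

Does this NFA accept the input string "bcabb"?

S₀ = ε-closure({0}) = {0}
'b' @ 1: {1,2,4,6,12}
'c' @ 2: {5,6,7,8}
'a' @ 3: {5,6,7,8,9,10}
'b' @ 4: {3,9,10,11}  [accepting]
'b' @ 5: {3,11}  [accepting]
end set {3,11} — state 3 in

Answer: ACCEPT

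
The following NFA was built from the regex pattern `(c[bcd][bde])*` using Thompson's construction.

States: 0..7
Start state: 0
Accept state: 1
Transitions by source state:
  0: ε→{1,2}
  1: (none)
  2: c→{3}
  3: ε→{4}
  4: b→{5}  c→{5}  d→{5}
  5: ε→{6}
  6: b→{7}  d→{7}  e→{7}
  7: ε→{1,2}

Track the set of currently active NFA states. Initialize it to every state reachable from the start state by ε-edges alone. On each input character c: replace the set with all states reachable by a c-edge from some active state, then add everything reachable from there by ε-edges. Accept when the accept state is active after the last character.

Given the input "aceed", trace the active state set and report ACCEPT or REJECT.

Answer: REJECT

Derivation:
S₀ = ε-closure({0}) = {0,1,2}
'a' @ 1: {}  — no active states
rest 'ceed' ignored (set empty)
after full input: {}  (accept=1 not in)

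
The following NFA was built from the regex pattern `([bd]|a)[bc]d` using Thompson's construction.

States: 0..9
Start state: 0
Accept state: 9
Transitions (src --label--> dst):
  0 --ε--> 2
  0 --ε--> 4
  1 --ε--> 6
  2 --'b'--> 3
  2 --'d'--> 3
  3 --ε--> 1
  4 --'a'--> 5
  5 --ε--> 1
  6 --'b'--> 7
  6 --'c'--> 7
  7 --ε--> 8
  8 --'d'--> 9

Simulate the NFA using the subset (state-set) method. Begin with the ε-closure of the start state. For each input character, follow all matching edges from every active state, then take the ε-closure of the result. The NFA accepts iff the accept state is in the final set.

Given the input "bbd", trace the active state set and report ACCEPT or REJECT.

initial (ε-close {0}): {0,2,4}
'b' @ 1: {1,3,6}
'b' @ 2: {7,8}
'd' @ 3: {9}  [accepting]
after full input: {9}  (accept=9 in)

Answer: ACCEPT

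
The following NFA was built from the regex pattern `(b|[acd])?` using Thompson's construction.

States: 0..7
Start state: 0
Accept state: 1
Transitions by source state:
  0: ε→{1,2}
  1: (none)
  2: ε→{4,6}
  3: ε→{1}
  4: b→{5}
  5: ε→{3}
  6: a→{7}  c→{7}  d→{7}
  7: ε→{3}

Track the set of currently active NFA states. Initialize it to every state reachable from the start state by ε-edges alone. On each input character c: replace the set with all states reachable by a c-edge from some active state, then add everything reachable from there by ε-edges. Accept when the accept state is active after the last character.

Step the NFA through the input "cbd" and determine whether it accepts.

S₀ = ε-closure({0}) = {0,1,2,4,6}
'c' @ 1: {1,3,7}  ✓accept
'b' @ 2: {}  — dead — no transitions
rest 'd' ignored (set empty)
end set {} — state 1 not in

Answer: REJECT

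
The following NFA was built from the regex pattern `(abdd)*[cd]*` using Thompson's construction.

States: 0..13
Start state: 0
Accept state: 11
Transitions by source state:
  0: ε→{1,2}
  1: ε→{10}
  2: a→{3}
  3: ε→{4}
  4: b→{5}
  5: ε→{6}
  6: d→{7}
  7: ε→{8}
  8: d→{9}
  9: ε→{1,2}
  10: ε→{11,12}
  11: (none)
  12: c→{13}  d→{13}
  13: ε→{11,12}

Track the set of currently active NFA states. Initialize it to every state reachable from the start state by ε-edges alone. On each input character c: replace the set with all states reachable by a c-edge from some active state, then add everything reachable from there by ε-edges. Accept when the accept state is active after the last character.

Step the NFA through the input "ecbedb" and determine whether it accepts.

Answer: REJECT

Trace:
initial (ε-close {0}): {0,1,2,10,11,12}
'e' @ 1: {}  — state set empty
rest 'cbedb' ignored (set empty)
final: {}; accept 11 not in set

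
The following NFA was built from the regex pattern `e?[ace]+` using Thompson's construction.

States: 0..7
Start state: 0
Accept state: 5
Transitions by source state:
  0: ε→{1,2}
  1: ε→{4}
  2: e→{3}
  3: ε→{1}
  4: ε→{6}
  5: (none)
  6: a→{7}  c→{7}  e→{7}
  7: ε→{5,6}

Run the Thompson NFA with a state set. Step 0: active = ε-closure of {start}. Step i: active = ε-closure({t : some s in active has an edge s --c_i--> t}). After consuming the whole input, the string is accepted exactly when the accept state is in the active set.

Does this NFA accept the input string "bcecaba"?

Answer: REJECT

Derivation:
S₀ = ε-closure({0}) = {0,1,2,4,6}
'b' @ 1: {}  — state set empty
rest 'cecaba' ignored (set empty)
after full input: {}  (accept=5 not in)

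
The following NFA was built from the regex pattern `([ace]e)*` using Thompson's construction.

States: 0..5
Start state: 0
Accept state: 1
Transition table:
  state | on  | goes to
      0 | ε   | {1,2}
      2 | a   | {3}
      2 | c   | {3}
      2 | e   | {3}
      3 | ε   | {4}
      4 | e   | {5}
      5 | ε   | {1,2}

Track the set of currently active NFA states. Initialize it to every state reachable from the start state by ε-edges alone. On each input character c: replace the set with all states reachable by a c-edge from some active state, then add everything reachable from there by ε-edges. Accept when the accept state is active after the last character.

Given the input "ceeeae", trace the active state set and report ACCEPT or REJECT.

Answer: ACCEPT

Derivation:
initial (ε-close {0}): {0,1,2}
'c' @ 1: {3,4}
'e' @ 2: {1,2,5}  ✓accept
'e' @ 3: {3,4}
'e' @ 4: {1,2,5}  ✓accept
'a' @ 5: {3,4}
'e' @ 6: {1,2,5}  ✓accept
final: {1,2,5}; accept 1 in set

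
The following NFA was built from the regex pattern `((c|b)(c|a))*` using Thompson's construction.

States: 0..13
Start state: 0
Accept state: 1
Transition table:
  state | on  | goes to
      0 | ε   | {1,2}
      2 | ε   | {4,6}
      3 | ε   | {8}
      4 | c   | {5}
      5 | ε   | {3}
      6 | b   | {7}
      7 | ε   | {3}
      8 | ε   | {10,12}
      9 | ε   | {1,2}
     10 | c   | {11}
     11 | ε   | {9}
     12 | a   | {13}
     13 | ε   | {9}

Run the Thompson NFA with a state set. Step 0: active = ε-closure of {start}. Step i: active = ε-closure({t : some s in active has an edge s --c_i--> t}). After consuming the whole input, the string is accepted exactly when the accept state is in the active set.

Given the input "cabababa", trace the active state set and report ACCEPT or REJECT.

start: ε-closure({0}) = {0,1,2,4,6}
'c' @ 1: {3,5,8,10,12}
'a' @ 2: {1,2,4,6,9,13}  (accept∈set)
'b' @ 3: {3,7,8,10,12}
'a' @ 4: {1,2,4,6,9,13}  (accept∈set)
'b' @ 5: {3,7,8,10,12}
'a' @ 6: {1,2,4,6,9,13}  (accept∈set)
'b' @ 7: {3,7,8,10,12}
'a' @ 8: {1,2,4,6,9,13}  (accept∈set)
end set {1,2,4,6,9,13} — state 1 in

Answer: ACCEPT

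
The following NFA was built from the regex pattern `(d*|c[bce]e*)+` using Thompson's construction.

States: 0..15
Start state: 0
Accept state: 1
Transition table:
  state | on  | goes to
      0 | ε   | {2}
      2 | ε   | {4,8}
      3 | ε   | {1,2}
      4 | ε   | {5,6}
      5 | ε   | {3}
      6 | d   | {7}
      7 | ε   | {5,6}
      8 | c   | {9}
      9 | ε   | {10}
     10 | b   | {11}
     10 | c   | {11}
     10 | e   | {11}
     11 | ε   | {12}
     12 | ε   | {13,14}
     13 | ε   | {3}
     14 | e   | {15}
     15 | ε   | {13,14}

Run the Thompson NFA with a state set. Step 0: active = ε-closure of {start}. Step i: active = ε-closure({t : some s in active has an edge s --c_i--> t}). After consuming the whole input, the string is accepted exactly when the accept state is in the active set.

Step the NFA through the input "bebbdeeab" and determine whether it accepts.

Answer: REJECT

Steps:
S₀ = ε-closure({0}) = {0,1,2,3,4,5,6,8}
'b' @ 1: {}  — no active states
rest 'ebbdeeab' ignored (set empty)
end set {} — state 1 not in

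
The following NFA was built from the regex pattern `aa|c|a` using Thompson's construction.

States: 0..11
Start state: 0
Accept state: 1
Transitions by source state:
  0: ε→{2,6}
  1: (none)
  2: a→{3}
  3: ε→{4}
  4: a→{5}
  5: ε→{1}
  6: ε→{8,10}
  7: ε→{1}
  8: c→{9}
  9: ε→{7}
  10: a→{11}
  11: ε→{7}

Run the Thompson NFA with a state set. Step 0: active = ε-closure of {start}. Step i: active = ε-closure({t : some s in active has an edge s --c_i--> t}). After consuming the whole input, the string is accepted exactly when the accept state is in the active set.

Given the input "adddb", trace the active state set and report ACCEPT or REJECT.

start: ε-closure({0}) = {0,2,6,8,10}
'a' @ 1: {1,3,4,7,11}  [accepting]
'd' @ 2: {}  — dead — no transitions
rest 'ddb' ignored (set empty)
end set {} — state 1 not in

Answer: REJECT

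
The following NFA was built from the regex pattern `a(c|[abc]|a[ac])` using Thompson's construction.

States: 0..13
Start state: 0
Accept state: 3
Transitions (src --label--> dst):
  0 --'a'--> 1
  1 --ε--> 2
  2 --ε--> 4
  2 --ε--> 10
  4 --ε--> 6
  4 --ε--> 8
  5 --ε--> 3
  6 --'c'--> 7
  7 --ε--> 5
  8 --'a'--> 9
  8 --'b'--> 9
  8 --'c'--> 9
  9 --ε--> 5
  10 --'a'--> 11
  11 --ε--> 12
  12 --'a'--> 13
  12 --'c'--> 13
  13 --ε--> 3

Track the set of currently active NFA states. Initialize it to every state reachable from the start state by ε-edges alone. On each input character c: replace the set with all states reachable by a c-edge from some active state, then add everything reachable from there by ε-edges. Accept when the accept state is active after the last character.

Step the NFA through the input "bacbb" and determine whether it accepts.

S₀ = ε-closure({0}) = {0}
'b' @ 1: {}  — state set empty
rest 'acbb' ignored (set empty)
end set {} — state 3 not in

Answer: REJECT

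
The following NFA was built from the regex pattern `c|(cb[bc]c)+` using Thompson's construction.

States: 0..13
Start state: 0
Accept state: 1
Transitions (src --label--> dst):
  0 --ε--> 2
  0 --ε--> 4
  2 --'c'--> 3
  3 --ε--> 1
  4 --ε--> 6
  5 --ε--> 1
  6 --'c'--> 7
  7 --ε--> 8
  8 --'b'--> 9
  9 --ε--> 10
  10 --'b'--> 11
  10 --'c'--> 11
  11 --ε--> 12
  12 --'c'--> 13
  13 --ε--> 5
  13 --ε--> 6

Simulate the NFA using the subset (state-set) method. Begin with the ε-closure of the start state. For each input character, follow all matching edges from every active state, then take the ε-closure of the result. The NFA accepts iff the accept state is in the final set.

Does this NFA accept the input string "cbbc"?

Answer: ACCEPT

Steps:
initial (ε-close {0}): {0,2,4,6}
'c' @ 1: {1,3,7,8}  [accepting]
'b' @ 2: {9,10}
'b' @ 3: {11,12}
'c' @ 4: {1,5,6,13}  [accepting]
after full input: {1,5,6,13}  (accept=1 in)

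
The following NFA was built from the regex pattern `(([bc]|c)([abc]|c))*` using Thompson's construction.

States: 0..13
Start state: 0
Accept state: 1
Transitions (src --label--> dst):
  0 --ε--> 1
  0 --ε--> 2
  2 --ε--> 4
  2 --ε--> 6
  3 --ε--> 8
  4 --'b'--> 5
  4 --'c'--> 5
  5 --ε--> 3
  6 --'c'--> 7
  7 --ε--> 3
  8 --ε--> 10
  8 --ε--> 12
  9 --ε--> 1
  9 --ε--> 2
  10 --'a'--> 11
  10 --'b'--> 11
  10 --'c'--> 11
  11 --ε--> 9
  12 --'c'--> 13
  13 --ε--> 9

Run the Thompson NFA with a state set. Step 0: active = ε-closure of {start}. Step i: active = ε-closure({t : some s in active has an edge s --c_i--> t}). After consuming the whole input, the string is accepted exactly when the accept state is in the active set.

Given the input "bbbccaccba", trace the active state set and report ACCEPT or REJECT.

Answer: ACCEPT

Derivation:
initial (ε-close {0}): {0,1,2,4,6}
'b' @ 1: {3,5,8,10,12}
'b' @ 2: {1,2,4,6,9,11}  (accept∈set)
'b' @ 3: {3,5,8,10,12}
'c' @ 4: {1,2,4,6,9,11,13}  (accept∈set)
'c' @ 5: {3,5,7,8,10,12}
'a' @ 6: {1,2,4,6,9,11}  (accept∈set)
'c' @ 7: {3,5,7,8,10,12}
'c' @ 8: {1,2,4,6,9,11,13}  (accept∈set)
'b' @ 9: {3,5,8,10,12}
'a' @ 10: {1,2,4,6,9,11}  (accept∈set)
final: {1,2,4,6,9,11}; accept 1 in set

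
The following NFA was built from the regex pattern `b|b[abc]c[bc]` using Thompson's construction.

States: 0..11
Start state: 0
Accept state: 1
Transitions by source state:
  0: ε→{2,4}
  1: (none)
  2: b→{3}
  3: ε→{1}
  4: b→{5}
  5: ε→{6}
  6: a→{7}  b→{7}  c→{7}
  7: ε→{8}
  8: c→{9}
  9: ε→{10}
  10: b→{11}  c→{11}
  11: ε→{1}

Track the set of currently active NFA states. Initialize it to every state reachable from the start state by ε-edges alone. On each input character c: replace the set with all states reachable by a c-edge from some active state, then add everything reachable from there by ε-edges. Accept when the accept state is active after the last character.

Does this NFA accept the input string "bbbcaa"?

S₀ = ε-closure({0}) = {0,2,4}
'b' @ 1: {1,3,5,6}  (accept∈set)
'b' @ 2: {7,8}
'b' @ 3: {}  — no active states
rest 'caa' ignored (set empty)
final: {}; accept 1 not in set

Answer: REJECT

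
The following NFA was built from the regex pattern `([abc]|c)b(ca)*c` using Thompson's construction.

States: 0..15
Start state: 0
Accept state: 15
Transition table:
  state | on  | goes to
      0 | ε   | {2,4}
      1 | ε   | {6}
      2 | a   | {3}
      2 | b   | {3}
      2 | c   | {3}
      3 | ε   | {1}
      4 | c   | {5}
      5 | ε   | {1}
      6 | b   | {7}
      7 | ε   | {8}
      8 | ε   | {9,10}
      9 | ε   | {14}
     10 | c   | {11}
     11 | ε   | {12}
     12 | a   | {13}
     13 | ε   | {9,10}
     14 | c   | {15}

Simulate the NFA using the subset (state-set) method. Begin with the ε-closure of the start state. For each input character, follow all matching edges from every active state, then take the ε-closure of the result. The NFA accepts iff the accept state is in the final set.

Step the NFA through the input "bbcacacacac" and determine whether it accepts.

Answer: ACCEPT

Steps:
initial (ε-close {0}): {0,2,4}
'b' @ 1: {1,3,6}
'b' @ 2: {7,8,9,10,14}
'c' @ 3: {11,12,15}  [accepting]
'a' @ 4: {9,10,13,14}
'c' @ 5: {11,12,15}  [accepting]
'a' @ 6: {9,10,13,14}
'c' @ 7: {11,12,15}  [accepting]
'a' @ 8: {9,10,13,14}
'c' @ 9: {11,12,15}  [accepting]
'a' @ 10: {9,10,13,14}
'c' @ 11: {11,12,15}  [accepting]
after full input: {11,12,15}  (accept=15 in)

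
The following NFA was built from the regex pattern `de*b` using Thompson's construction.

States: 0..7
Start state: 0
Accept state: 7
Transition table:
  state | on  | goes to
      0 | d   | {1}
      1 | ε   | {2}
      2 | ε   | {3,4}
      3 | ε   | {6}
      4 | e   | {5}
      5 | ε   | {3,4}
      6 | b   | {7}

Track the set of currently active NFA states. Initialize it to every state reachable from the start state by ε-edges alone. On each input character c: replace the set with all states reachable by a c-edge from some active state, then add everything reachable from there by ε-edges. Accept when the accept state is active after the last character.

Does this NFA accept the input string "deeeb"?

S₀ = ε-closure({0}) = {0}
'd' @ 1: {1,2,3,4,6}
'e' @ 2: {3,4,5,6}
'e' @ 3: {3,4,5,6}
'e' @ 4: {3,4,5,6}
'b' @ 5: {7}  [accepting]
after full input: {7}  (accept=7 in)

Answer: ACCEPT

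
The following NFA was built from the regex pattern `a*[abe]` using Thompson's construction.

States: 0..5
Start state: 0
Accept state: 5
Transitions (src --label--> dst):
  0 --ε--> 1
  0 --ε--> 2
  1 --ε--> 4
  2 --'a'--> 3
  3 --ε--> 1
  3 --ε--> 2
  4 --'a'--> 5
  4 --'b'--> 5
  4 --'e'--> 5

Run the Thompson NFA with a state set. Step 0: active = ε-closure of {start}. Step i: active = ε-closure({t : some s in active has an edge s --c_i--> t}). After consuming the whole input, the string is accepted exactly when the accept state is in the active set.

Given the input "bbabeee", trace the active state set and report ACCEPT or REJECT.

initial (ε-close {0}): {0,1,2,4}
'b' @ 1: {5}  (accept∈set)
'b' @ 2: {}  — state set empty
rest 'abeee' ignored (set empty)
after full input: {}  (accept=5 not in)

Answer: REJECT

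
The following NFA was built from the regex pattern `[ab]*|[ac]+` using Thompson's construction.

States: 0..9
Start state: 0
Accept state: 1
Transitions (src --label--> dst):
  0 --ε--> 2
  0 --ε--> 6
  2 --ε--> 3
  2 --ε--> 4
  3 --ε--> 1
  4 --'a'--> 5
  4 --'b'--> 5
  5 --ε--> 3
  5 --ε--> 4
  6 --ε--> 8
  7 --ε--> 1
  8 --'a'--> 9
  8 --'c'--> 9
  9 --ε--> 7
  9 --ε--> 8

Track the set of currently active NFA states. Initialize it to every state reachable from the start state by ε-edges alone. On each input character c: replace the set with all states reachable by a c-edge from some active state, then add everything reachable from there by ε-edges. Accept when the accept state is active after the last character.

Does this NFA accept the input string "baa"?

S₀ = ε-closure({0}) = {0,1,2,3,4,6,8}
'b' @ 1: {1,3,4,5}  ✓accept
'a' @ 2: {1,3,4,5}  ✓accept
'a' @ 3: {1,3,4,5}  ✓accept
final: {1,3,4,5}; accept 1 in set

Answer: ACCEPT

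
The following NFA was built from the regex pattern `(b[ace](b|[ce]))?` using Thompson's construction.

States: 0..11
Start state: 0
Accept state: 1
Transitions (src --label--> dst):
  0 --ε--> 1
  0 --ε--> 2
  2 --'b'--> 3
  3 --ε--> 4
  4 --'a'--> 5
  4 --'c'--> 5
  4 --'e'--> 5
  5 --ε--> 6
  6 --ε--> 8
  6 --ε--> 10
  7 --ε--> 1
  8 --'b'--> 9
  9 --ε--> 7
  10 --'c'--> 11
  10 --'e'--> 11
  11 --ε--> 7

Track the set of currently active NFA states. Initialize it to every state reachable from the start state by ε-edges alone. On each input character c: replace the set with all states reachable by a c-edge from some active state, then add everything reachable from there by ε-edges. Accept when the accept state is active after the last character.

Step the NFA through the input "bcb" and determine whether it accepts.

Answer: ACCEPT

Trace:
start: ε-closure({0}) = {0,1,2}
'b' @ 1: {3,4}
'c' @ 2: {5,6,8,10}
'b' @ 3: {1,7,9}  [accepting]
end set {1,7,9} — state 1 in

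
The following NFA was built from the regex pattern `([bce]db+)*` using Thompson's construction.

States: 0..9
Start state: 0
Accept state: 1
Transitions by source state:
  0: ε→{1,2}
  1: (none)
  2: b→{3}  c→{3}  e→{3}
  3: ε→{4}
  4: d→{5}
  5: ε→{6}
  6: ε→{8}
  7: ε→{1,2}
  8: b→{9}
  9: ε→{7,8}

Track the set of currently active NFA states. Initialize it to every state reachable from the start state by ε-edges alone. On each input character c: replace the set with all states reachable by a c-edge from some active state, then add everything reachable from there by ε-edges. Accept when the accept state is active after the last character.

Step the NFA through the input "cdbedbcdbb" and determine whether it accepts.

Answer: ACCEPT

Steps:
start: ε-closure({0}) = {0,1,2}
'c' @ 1: {3,4}
'd' @ 2: {5,6,8}
'b' @ 3: {1,2,7,8,9}  ✓accept
'e' @ 4: {3,4}
'd' @ 5: {5,6,8}
'b' @ 6: {1,2,7,8,9}  ✓accept
'c' @ 7: {3,4}
'd' @ 8: {5,6,8}
'b' @ 9: {1,2,7,8,9}  ✓accept
'b' @ 10: {1,2,3,4,7,8,9}  ✓accept
end set {1,2,3,4,7,8,9} — state 1 in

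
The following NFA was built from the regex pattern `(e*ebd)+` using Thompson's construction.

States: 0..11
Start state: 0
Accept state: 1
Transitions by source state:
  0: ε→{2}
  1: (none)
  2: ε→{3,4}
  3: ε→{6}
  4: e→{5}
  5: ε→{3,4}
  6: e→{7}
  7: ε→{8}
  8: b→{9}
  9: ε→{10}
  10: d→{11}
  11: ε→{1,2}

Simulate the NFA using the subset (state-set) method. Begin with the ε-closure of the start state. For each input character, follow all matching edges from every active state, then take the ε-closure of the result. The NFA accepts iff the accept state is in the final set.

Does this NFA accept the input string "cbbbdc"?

Answer: REJECT

Derivation:
initial (ε-close {0}): {0,2,3,4,6}
'c' @ 1: {}  — dead — no transitions
rest 'bbbdc' ignored (set empty)
after full input: {}  (accept=1 not in)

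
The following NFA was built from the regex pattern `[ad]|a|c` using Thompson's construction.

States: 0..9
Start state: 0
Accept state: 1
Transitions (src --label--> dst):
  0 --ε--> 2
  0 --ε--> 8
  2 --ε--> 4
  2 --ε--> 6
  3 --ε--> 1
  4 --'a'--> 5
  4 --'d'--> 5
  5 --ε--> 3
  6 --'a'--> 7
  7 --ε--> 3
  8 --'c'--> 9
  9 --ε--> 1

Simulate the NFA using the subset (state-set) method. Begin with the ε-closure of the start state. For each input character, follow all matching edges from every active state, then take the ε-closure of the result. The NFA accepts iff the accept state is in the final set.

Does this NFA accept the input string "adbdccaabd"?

Answer: REJECT

Derivation:
start: ε-closure({0}) = {0,2,4,6,8}
'a' @ 1: {1,3,5,7}  [accepting]
'd' @ 2: {}  — no active states
rest 'bdccaabd' ignored (set empty)
end set {} — state 1 not in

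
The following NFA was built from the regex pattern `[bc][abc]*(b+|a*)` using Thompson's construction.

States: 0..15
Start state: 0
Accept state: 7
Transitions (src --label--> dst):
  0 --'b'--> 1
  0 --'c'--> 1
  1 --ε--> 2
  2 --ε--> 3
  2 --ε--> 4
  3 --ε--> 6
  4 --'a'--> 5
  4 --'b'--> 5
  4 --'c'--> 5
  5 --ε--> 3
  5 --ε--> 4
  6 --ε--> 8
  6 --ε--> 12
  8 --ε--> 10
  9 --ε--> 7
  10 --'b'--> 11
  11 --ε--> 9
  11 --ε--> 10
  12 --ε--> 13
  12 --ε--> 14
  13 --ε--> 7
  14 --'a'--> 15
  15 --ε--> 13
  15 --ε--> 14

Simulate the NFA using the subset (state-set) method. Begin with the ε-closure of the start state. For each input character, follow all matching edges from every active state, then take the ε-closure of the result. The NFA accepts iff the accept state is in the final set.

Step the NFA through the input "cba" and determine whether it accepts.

S₀ = ε-closure({0}) = {0}
'c' @ 1: {1,2,3,4,6,7,8,10,12,13,14}  [accepting]
'b' @ 2: {3,4,5,6,7,8,9,10,11,12,13,14}  [accepting]
'a' @ 3: {3,4,5,6,7,8,10,12,13,14,15}  [accepting]
end set {3,4,5,6,7,8,10,12,13,14,15} — state 7 in

Answer: ACCEPT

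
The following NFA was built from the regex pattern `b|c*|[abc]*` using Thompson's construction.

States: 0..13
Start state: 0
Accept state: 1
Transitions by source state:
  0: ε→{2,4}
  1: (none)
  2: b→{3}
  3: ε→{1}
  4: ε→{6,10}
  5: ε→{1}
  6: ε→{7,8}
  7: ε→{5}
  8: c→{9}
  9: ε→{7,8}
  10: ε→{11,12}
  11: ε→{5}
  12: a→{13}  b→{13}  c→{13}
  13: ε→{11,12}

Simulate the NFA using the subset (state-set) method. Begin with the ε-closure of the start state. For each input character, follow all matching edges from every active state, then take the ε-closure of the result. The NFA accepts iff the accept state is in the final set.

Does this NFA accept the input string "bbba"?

initial (ε-close {0}): {0,1,2,4,5,6,7,8,10,11,12}
'b' @ 1: {1,3,5,11,12,13}  [accepting]
'b' @ 2: {1,5,11,12,13}  [accepting]
'b' @ 3: {1,5,11,12,13}  [accepting]
'a' @ 4: {1,5,11,12,13}  [accepting]
final: {1,5,11,12,13}; accept 1 in set

Answer: ACCEPT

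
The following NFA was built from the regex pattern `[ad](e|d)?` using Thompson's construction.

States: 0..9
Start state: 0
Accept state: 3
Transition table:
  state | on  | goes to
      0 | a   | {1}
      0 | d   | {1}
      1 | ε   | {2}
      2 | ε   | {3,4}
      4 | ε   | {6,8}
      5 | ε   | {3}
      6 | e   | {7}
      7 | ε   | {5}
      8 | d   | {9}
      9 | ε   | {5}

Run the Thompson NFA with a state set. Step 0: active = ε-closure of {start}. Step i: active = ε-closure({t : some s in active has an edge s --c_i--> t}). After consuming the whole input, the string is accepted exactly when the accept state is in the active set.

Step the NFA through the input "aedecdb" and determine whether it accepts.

start: ε-closure({0}) = {0}
'a' @ 1: {1,2,3,4,6,8}  ✓accept
'e' @ 2: {3,5,7}  ✓accept
'd' @ 3: {}  — dead — no transitions
rest 'ecdb' ignored (set empty)
after full input: {}  (accept=3 not in)

Answer: REJECT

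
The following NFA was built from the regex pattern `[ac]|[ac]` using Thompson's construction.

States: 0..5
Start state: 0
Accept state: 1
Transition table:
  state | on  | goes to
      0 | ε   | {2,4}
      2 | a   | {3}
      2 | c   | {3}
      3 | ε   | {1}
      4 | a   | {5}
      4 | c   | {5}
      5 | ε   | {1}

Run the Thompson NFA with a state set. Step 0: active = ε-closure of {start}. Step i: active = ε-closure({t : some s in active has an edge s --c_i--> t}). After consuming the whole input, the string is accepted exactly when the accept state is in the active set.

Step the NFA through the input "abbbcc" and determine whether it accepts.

Answer: REJECT

Trace:
start: ε-closure({0}) = {0,2,4}
'a' @ 1: {1,3,5}  ✓accept
'b' @ 2: {}  — dead — no transitions
rest 'bbcc' ignored (set empty)
final: {}; accept 1 not in set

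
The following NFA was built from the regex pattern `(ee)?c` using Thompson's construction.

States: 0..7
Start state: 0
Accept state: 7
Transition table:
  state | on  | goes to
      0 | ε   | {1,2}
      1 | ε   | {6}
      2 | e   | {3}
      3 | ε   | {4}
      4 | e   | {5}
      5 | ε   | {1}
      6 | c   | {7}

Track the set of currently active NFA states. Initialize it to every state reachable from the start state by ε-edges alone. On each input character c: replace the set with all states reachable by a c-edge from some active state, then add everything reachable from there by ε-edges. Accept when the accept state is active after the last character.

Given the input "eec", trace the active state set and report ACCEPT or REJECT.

Answer: ACCEPT

Trace:
start: ε-closure({0}) = {0,1,2,6}
'e' @ 1: {3,4}
'e' @ 2: {1,5,6}
'c' @ 3: {7}  ✓accept
after full input: {7}  (accept=7 in)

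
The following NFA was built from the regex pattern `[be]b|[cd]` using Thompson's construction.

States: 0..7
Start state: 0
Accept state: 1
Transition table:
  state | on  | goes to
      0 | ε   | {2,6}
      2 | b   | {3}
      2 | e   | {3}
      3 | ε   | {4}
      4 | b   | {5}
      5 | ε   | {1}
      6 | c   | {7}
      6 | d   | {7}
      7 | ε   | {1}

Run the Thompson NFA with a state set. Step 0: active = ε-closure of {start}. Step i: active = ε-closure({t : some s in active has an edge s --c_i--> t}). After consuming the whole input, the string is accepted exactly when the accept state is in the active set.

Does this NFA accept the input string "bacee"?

start: ε-closure({0}) = {0,2,6}
'b' @ 1: {3,4}
'a' @ 2: {}  — state set empty
rest 'cee' ignored (set empty)
final: {}; accept 1 not in set

Answer: REJECT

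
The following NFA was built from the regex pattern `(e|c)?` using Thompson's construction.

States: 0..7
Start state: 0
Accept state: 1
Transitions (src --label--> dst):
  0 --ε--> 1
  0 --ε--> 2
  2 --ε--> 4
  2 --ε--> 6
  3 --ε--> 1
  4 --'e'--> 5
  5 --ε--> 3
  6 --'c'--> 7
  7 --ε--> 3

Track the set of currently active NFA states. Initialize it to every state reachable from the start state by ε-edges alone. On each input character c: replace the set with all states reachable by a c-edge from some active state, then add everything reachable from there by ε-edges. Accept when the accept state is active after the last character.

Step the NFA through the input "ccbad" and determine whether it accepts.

initial (ε-close {0}): {0,1,2,4,6}
'c' @ 1: {1,3,7}  (accept∈set)
'c' @ 2: {}  — dead — no transitions
rest 'bad' ignored (set empty)
final: {}; accept 1 not in set

Answer: REJECT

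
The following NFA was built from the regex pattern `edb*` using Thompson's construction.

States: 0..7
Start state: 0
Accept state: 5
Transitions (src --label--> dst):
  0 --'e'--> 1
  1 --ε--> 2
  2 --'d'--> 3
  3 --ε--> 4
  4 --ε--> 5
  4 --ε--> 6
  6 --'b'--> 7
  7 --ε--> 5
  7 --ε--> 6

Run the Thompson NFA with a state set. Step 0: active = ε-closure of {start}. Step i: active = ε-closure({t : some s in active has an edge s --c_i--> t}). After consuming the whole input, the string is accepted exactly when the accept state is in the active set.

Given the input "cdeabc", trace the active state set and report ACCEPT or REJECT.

Answer: REJECT

Derivation:
S₀ = ε-closure({0}) = {0}
'c' @ 1: {}  — state set empty
rest 'deabc' ignored (set empty)
end set {} — state 5 not in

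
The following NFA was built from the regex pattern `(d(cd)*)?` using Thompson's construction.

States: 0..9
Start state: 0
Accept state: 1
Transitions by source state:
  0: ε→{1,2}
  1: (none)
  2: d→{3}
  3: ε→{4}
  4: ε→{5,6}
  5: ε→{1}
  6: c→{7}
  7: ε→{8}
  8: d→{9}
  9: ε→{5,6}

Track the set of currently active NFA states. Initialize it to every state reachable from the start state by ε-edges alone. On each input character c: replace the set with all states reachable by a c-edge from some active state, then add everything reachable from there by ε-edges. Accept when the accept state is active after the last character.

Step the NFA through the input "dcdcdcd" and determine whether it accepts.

Answer: ACCEPT

Derivation:
initial (ε-close {0}): {0,1,2}
'd' @ 1: {1,3,4,5,6}  [accepting]
'c' @ 2: {7,8}
'd' @ 3: {1,5,6,9}  [accepting]
'c' @ 4: {7,8}
'd' @ 5: {1,5,6,9}  [accepting]
'c' @ 6: {7,8}
'd' @ 7: {1,5,6,9}  [accepting]
end set {1,5,6,9} — state 1 in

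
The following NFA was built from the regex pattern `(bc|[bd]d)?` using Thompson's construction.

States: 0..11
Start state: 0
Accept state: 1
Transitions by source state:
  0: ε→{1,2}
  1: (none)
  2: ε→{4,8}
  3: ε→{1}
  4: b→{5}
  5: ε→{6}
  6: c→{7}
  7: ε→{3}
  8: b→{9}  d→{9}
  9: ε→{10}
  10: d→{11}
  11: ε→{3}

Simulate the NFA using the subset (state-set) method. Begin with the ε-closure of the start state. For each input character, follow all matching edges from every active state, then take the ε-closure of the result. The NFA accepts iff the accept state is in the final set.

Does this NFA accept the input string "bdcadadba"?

Answer: REJECT

Steps:
S₀ = ε-closure({0}) = {0,1,2,4,8}
'b' @ 1: {5,6,9,10}
'd' @ 2: {1,3,11}  [accepting]
'c' @ 3: {}  — state set empty
rest 'adadba' ignored (set empty)
end set {} — state 1 not in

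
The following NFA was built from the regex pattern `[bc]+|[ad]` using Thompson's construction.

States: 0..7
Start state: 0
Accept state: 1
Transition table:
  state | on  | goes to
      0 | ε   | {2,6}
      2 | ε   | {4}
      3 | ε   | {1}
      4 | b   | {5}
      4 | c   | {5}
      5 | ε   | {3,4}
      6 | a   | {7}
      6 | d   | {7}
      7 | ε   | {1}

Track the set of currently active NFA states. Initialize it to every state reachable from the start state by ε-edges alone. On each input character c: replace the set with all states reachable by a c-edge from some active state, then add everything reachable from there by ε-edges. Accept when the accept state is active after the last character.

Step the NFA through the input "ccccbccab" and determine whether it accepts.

initial (ε-close {0}): {0,2,4,6}
'c' @ 1: {1,3,4,5}  ✓accept
'c' @ 2: {1,3,4,5}  ✓accept
'c' @ 3: {1,3,4,5}  ✓accept
'c' @ 4: {1,3,4,5}  ✓accept
'b' @ 5: {1,3,4,5}  ✓accept
'c' @ 6: {1,3,4,5}  ✓accept
'c' @ 7: {1,3,4,5}  ✓accept
'a' @ 8: {}  — no active states
rest 'b' ignored (set empty)
end set {} — state 1 not in

Answer: REJECT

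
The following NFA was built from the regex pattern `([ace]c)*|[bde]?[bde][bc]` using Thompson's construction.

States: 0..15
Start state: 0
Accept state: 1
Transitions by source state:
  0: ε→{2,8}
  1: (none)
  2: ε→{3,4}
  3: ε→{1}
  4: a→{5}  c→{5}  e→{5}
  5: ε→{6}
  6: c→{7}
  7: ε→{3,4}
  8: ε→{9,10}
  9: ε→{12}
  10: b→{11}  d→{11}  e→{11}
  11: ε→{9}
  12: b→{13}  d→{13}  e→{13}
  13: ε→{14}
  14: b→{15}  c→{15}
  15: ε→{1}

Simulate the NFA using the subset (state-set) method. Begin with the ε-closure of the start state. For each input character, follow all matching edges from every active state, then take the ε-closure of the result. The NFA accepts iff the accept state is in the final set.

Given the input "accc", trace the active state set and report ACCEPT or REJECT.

start: ε-closure({0}) = {0,1,2,3,4,8,9,10,12}
'a' @ 1: {5,6}
'c' @ 2: {1,3,4,7}  (accept∈set)
'c' @ 3: {5,6}
'c' @ 4: {1,3,4,7}  (accept∈set)
after full input: {1,3,4,7}  (accept=1 in)

Answer: ACCEPT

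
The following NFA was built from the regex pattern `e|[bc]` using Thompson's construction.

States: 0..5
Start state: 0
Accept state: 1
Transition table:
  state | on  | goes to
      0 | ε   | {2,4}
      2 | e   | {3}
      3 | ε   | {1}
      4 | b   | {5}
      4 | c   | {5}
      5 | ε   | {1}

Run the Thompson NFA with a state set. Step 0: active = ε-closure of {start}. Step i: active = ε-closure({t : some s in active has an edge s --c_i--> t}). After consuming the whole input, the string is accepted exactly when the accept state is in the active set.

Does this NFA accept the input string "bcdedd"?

initial (ε-close {0}): {0,2,4}
'b' @ 1: {1,5}  (accept∈set)
'c' @ 2: {}  — state set empty
rest 'dedd' ignored (set empty)
after full input: {}  (accept=1 not in)

Answer: REJECT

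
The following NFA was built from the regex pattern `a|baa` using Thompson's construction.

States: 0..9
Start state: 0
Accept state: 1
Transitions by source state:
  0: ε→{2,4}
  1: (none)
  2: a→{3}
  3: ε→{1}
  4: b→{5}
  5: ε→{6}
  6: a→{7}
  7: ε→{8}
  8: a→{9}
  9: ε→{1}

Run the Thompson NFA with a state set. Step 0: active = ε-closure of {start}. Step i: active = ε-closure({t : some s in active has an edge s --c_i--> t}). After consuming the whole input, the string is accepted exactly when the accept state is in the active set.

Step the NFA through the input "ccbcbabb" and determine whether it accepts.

Answer: REJECT

Trace:
S₀ = ε-closure({0}) = {0,2,4}
'c' @ 1: {}  — state set empty
rest 'cbcbabb' ignored (set empty)
after full input: {}  (accept=1 not in)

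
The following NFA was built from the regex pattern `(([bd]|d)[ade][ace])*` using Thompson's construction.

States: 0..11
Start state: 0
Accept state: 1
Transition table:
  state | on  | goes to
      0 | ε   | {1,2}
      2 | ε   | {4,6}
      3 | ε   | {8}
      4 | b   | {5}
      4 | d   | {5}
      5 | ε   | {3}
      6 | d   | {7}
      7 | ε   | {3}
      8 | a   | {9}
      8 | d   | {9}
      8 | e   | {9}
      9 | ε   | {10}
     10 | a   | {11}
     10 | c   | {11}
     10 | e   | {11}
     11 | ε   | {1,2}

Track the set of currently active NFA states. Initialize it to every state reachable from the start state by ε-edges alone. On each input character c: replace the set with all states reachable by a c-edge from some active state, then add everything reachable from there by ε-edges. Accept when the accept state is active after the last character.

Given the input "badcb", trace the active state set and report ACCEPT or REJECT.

start: ε-closure({0}) = {0,1,2,4,6}
'b' @ 1: {3,5,8}
'a' @ 2: {9,10}
'd' @ 3: {}  — state set empty
rest 'cb' ignored (set empty)
after full input: {}  (accept=1 not in)

Answer: REJECT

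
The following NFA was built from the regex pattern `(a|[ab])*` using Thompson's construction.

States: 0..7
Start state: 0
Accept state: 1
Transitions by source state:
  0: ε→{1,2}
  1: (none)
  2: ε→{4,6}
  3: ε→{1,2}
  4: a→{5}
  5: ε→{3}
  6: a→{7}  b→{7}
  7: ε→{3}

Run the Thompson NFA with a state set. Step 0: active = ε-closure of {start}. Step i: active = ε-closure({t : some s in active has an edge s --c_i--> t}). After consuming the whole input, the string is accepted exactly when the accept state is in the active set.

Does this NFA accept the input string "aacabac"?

Answer: REJECT

Steps:
initial (ε-close {0}): {0,1,2,4,6}
'a' @ 1: {1,2,3,4,5,6,7}  (accept∈set)
'a' @ 2: {1,2,3,4,5,6,7}  (accept∈set)
'c' @ 3: {}  — state set empty
rest 'abac' ignored (set empty)
after full input: {}  (accept=1 not in)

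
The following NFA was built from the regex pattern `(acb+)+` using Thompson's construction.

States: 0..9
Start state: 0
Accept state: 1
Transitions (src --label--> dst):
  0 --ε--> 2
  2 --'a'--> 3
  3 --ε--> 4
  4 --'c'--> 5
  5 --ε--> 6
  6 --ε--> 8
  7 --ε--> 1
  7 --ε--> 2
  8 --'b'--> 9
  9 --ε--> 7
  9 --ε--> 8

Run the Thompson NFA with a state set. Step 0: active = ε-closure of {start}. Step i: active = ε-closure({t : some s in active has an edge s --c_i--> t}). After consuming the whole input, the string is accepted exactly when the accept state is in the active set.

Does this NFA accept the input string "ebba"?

start: ε-closure({0}) = {0,2}
'e' @ 1: {}  — state set empty
rest 'bba' ignored (set empty)
final: {}; accept 1 not in set

Answer: REJECT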